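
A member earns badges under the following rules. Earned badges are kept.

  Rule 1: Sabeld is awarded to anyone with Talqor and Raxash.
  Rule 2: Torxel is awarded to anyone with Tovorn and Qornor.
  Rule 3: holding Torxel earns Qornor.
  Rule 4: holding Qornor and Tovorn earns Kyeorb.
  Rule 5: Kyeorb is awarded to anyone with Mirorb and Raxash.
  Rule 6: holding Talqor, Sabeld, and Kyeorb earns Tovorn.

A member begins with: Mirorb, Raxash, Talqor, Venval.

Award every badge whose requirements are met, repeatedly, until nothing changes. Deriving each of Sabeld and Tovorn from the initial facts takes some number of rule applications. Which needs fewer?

Sabeld: With Talqor and Raxash, Sabeld is earned (Rule 1). [1 rule application]
Tovorn: With Talqor and Raxash, Sabeld is earned (Rule 1). With Mirorb and Raxash, Kyeorb is earned (Rule 5). With Talqor, Sabeld, and Kyeorb, Tovorn is earned (Rule 6). [3 rule applications]
Sabeld needs fewer.

Sabeld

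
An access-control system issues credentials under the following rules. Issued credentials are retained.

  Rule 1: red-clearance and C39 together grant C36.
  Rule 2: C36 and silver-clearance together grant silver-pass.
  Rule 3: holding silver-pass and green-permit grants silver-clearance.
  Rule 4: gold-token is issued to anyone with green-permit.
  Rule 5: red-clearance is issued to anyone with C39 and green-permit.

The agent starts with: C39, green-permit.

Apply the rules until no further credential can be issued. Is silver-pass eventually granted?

silver-pass would need C36 and silver-clearance (Rule 2), but silver-clearance is never granted.

No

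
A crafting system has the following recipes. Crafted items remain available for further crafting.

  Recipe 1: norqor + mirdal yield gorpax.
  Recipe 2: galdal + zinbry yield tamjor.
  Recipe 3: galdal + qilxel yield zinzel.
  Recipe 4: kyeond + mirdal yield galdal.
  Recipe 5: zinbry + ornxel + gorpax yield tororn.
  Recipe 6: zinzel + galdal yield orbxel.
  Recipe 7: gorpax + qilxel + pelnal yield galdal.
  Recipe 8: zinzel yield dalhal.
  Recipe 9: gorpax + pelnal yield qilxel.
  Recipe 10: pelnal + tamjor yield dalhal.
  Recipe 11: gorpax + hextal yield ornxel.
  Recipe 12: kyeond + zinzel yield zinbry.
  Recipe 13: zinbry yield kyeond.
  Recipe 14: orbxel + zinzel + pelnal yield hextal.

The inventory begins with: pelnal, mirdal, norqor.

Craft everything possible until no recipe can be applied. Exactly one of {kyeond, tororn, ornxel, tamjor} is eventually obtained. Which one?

Using Recipe 1, norqor and mirdal make gorpax.
Using Recipe 9, gorpax and pelnal make qilxel.
gorpax + qilxel + pelnal → galdal (Recipe 7).
galdal + qilxel → zinzel (Recipe 3).
Using Recipe 6, zinzel and galdal make orbxel.
orbxel + zinzel + pelnal → hextal (Recipe 14).
gorpax + hextal → ornxel (Recipe 11).
tamjor would need galdal and zinbry (Recipe 2), but zinbry is never obtained. tororn would need zinbry, ornxel, and gorpax (Recipe 5), but zinbry is never obtained. kyeond would need zinbry (Recipe 13), but zinbry is never obtained.

ornxel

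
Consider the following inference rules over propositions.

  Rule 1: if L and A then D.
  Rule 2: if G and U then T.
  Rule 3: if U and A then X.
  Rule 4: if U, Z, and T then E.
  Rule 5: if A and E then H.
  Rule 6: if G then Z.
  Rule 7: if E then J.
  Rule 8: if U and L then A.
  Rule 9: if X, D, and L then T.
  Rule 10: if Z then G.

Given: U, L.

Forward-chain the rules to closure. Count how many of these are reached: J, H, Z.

0

J would need E (Rule 7), but E is never established.
H would need A and E (Rule 5), but E is never established.
Z would need G (Rule 6), but G is never established.
None of the 3 are reached.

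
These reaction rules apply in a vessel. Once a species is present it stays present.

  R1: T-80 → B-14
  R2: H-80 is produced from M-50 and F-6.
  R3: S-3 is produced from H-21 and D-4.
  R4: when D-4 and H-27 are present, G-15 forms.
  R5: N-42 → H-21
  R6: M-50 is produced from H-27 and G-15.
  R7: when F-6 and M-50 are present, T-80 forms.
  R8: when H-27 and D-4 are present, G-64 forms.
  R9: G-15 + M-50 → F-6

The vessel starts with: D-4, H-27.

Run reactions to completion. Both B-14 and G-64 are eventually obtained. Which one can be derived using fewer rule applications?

G-64: H-27 and D-4 present → G-64 forms (R8). [1 rule application]
B-14: D-4 and H-27 present → G-15 forms (R4). H-27 and G-15 present → M-50 forms (R6). G-15 and M-50 present → F-6 forms (R9). F-6 and M-50 present → T-80 forms (R7). T-80 present → B-14 forms (R1). [5 rule applications]
G-64 needs fewer.

G-64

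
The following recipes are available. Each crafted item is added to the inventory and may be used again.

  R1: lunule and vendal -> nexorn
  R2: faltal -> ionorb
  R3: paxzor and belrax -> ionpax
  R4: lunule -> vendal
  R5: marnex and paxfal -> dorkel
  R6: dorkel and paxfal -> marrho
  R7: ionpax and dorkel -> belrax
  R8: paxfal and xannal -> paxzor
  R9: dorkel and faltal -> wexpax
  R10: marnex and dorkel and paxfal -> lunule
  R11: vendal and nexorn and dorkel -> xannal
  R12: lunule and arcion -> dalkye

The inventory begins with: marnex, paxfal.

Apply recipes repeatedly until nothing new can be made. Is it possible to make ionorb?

ionorb would need faltal (R2), but faltal is never obtained.

No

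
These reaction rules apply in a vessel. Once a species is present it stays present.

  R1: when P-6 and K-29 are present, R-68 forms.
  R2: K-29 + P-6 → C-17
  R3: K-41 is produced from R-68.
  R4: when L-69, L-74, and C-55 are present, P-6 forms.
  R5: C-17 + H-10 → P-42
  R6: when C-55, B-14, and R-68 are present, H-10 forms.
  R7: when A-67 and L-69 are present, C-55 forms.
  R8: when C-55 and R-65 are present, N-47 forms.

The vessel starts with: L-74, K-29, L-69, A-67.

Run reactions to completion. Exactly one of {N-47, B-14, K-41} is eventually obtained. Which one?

A-67 and L-69 present → C-55 forms (R7).
L-69, L-74, and C-55 present → P-6 forms (R4).
P-6 and K-29 present → R-68 forms (R1).
R-68 present → K-41 forms (R3).
No rule produces B-14, and it is not given. N-47 would need C-55 and R-65 (R8), but R-65 never forms.

K-41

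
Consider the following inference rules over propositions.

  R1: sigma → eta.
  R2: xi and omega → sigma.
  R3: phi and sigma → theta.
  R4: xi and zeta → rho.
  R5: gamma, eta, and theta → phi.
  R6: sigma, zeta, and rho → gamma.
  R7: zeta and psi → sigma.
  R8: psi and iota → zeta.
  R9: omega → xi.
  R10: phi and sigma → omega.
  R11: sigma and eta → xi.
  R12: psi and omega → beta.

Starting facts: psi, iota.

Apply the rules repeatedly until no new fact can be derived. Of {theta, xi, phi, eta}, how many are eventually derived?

2

From psi and iota, R8 gives zeta.
zeta and psi hold, so sigma follows (R7).
sigma holds, so eta follows (R1).
From sigma and eta, R11 gives xi.
theta would need phi and sigma (R3), but phi is never established.
xi: reached.
phi would need gamma, eta, and theta (R5), but theta is never established.
eta: reached.
Reached: xi and eta — 2 of the 4.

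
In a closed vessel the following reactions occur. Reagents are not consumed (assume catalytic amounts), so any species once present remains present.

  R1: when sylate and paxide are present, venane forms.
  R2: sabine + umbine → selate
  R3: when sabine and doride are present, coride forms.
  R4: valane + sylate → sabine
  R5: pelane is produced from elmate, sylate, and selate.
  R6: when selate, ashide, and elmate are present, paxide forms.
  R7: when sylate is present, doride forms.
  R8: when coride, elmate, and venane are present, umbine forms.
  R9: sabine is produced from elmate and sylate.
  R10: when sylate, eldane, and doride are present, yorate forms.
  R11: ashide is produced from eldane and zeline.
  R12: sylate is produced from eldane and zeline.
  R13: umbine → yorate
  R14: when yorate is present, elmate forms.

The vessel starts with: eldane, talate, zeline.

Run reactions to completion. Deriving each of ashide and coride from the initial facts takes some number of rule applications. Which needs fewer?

ashide: eldane and zeline present → ashide forms (R11). [1 rule application]
coride: eldane and zeline present → sylate forms (R12). sylate present → doride forms (R7). sylate, eldane, and doride present → yorate forms (R10). yorate present → elmate forms (R14). elmate and sylate present → sabine forms (R9). sabine and doride present → coride forms (R3). [6 rule applications]
ashide needs fewer.

ashide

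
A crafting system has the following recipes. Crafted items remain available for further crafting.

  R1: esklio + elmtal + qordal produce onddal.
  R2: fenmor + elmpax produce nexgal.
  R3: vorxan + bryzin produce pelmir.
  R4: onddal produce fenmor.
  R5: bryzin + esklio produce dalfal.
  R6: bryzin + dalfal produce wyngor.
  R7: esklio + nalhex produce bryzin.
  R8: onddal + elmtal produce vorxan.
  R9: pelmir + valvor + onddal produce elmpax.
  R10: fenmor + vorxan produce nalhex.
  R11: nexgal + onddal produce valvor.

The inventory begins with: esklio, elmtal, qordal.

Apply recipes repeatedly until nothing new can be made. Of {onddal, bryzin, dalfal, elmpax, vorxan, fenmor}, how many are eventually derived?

5

esklio + elmtal + qordal → onddal (R1).
onddal + elmtal → vorxan (R8).
Using R4, onddal makes fenmor.
Using R10, fenmor and vorxan make nalhex.
esklio + nalhex → bryzin (R7).
bryzin + esklio → dalfal (R5).
onddal: reached.
bryzin: reached.
dalfal: reached.
elmpax would need pelmir, valvor, and onddal (R9), but valvor is never obtained.
vorxan: reached.
fenmor: reached.
Reached: onddal, bryzin, dalfal, vorxan, and fenmor — 5 of the 6.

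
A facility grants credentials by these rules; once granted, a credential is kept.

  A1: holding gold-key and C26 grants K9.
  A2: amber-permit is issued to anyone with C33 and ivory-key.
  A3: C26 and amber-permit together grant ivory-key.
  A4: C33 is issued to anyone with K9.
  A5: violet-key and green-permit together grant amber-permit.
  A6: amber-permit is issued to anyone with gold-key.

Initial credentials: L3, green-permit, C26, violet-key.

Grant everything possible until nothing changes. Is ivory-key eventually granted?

Yes

Holding violet-key and green-permit grants amber-permit (A5).
Holding C26 and amber-permit grants ivory-key (A3).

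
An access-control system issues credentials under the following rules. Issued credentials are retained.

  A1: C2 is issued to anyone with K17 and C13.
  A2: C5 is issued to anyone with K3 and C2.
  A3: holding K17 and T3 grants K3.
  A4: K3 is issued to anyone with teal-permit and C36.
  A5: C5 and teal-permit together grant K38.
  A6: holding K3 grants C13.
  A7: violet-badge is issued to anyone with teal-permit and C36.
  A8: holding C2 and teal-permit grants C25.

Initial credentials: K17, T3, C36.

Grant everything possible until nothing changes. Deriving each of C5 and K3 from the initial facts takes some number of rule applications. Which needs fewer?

K3: Holding K17 and T3 grants K3 (A3). [1 rule application]
C5: Holding K17 and T3 grants K3 (A3). Holding K3 grants C13 (A6). Holding K17 and C13 grants C2 (A1). Holding K3 and C2 grants C5 (A2). [4 rule applications]
K3 needs fewer.

K3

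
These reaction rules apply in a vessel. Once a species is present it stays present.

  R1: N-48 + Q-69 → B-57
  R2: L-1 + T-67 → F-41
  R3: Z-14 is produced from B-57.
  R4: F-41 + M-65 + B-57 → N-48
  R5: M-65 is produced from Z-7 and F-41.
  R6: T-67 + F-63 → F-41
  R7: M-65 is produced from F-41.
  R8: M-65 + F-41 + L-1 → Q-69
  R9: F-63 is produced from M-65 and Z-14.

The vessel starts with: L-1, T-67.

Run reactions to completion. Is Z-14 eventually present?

No

Z-14 would need B-57 (R3), but B-57 never forms.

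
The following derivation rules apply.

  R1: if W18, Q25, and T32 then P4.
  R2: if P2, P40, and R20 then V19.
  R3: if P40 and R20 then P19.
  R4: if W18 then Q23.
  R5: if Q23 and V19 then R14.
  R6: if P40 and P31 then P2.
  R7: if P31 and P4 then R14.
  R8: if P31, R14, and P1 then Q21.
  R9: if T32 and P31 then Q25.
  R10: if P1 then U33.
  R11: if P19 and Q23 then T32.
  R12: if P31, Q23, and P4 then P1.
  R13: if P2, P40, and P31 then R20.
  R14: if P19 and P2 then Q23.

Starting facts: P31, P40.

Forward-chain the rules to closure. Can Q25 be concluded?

From P40 and P31, R6 gives P2.
P2, P40, and P31 hold, so R20 follows (R13).
From P40 and R20, R3 gives P19.
P19 and P2 hold, so Q23 follows (R14).
P19 and Q23 hold, so T32 follows (R11).
From T32 and P31, R9 gives Q25.

Yes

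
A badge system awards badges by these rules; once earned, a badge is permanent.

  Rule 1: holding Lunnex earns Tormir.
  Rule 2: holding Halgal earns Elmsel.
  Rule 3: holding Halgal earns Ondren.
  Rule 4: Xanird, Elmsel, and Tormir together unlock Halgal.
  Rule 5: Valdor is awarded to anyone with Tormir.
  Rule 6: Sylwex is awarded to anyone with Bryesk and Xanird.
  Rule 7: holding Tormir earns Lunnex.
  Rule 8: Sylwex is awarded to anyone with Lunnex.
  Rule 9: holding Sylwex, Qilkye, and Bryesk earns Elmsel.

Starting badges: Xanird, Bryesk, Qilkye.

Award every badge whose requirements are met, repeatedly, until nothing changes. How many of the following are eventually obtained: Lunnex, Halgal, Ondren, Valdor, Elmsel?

With Bryesk and Xanird, Sylwex is earned (Rule 6).
With Sylwex, Qilkye, and Bryesk, Elmsel is earned (Rule 9).
Lunnex would need Tormir (Rule 7), but Tormir is never earned.
Halgal would need Xanird, Elmsel, and Tormir (Rule 4), but Tormir is never earned.
Ondren would need Halgal (Rule 3), but Halgal is never earned.
Valdor would need Tormir (Rule 5), but Tormir is never earned.
Elmsel: reached.
Reached: Elmsel — 1 of the 5.

1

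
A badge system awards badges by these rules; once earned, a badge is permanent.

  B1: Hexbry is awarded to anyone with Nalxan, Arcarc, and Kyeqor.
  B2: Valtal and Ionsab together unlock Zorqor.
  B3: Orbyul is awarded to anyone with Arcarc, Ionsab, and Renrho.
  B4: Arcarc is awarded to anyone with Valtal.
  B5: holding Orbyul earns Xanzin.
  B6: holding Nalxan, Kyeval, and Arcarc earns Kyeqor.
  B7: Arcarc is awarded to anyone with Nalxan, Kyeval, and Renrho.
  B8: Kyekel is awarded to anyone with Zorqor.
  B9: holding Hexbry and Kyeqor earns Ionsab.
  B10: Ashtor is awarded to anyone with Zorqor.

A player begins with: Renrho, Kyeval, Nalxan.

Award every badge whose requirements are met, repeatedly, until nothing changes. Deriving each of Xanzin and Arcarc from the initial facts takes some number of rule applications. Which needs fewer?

Arcarc: With Nalxan, Kyeval, and Renrho, Arcarc is earned (B7). [1 rule application]
Xanzin: With Nalxan, Kyeval, and Renrho, Arcarc is earned (B7). With Nalxan, Kyeval, and Arcarc, Kyeqor is earned (B6). With Nalxan, Arcarc, and Kyeqor, Hexbry is earned (B1). With Hexbry and Kyeqor, Ionsab is earned (B9). With Arcarc, Ionsab, and Renrho, Orbyul is earned (B3). With Orbyul, Xanzin is earned (B5). [6 rule applications]
Arcarc needs fewer.

Arcarc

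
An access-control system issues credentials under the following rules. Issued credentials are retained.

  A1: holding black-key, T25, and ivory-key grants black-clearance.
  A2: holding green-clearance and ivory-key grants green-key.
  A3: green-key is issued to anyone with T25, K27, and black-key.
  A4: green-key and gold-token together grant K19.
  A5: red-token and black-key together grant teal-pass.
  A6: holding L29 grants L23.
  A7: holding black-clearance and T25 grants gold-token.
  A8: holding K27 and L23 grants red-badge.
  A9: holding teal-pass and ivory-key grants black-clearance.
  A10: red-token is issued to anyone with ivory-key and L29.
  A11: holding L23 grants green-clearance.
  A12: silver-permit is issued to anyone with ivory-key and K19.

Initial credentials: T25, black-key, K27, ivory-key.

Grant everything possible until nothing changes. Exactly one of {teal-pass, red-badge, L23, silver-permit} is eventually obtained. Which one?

silver-permit

Holding black-key, T25, and ivory-key grants black-clearance (A1).
Holding T25, K27, and black-key grants green-key (A3).
Holding black-clearance and T25 grants gold-token (A7).
Holding green-key and gold-token grants K19 (A4).
Holding ivory-key and K19 grants silver-permit (A12).
L23 would need L29 (A6), but L29 is never granted. teal-pass would need red-token and black-key (A5), but red-token is never granted. red-badge would need K27 and L23 (A8), but L23 is never granted.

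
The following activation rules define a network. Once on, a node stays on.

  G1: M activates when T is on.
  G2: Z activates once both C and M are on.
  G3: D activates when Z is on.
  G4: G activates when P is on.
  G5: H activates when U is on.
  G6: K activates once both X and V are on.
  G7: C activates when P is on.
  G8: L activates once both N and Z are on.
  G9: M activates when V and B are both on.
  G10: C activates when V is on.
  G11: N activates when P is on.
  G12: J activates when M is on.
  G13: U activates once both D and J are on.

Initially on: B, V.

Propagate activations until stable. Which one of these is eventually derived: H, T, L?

G9: V and B on → M on.
G10: V on → C on.
M is on, so J activates (G12).
C and M are on, so Z activates (G2).
G3: Z on → D on.
G13: D and J on → U on.
U is on, so H activates (G5).
No rule produces T, and it is not given. L would need N and Z (G8), but N never turns on.

H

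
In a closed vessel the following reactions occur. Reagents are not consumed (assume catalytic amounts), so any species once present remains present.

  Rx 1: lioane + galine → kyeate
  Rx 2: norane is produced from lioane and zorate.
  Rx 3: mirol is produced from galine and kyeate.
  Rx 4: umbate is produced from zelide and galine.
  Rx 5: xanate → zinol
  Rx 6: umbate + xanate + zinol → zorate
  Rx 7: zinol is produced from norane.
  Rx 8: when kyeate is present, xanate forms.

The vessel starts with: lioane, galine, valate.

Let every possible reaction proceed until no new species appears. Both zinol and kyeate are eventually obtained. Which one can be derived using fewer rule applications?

kyeate: lioane and galine present → kyeate forms (Rx 1). [1 rule application]
zinol: lioane and galine present → kyeate forms (Rx 1). kyeate present → xanate forms (Rx 8). xanate present → zinol forms (Rx 5). [3 rule applications]
kyeate needs fewer.

kyeate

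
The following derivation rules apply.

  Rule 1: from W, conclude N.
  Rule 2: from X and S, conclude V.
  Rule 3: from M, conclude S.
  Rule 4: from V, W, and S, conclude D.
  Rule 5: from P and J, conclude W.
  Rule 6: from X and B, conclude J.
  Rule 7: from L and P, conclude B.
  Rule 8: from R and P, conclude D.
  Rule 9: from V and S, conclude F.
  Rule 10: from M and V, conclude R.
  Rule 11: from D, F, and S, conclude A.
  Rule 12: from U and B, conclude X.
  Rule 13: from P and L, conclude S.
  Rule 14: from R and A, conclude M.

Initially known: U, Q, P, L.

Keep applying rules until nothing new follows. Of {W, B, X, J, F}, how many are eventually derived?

5

From P and L, Rule 13 gives S.
L and P hold, so B follows (Rule 7).
From U and B, Rule 12 gives X.
X and S hold, so V follows (Rule 2).
From X and B, Rule 6 gives J.
From V and S, Rule 9 gives F.
P and J hold, so W follows (Rule 5).
W: reached.
B: reached.
X: reached.
J: reached.
F: reached.
All 5 are reached.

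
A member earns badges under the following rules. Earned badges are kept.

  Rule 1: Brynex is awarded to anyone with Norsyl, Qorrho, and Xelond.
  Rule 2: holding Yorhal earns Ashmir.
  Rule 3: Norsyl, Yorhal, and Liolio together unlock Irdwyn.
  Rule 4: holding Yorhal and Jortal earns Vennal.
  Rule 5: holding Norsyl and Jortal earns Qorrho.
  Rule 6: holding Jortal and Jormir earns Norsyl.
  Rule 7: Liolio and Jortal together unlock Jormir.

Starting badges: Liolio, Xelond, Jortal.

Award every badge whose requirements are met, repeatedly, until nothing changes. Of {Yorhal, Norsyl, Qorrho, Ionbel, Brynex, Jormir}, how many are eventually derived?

4

With Liolio and Jortal, Jormir is earned (Rule 7).
With Jortal and Jormir, Norsyl is earned (Rule 6).
With Norsyl and Jortal, Qorrho is earned (Rule 5).
With Norsyl, Qorrho, and Xelond, Brynex is earned (Rule 1).
No rule produces Yorhal, and it is not given.
Norsyl: reached.
Qorrho: reached.
No rule produces Ionbel, and it is not given.
Brynex: reached.
Jormir: reached.
Reached: Norsyl, Qorrho, Brynex, and Jormir — 4 of the 6.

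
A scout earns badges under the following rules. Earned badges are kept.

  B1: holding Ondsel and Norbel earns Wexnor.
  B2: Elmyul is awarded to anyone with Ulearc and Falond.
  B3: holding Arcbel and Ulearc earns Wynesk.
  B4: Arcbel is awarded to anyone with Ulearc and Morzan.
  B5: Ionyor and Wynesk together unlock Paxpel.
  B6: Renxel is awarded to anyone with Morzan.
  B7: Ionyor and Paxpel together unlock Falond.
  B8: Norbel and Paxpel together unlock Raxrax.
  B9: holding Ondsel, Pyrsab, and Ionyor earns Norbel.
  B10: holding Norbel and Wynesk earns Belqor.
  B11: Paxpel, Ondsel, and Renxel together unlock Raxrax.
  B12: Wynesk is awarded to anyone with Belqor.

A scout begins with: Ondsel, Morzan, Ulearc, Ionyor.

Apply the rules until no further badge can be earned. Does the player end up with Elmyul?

With Ulearc and Morzan, Arcbel is earned (B4).
With Arcbel and Ulearc, Wynesk is earned (B3).
With Ionyor and Wynesk, Paxpel is earned (B5).
With Ionyor and Paxpel, Falond is earned (B7).
With Ulearc and Falond, Elmyul is earned (B2).

Yes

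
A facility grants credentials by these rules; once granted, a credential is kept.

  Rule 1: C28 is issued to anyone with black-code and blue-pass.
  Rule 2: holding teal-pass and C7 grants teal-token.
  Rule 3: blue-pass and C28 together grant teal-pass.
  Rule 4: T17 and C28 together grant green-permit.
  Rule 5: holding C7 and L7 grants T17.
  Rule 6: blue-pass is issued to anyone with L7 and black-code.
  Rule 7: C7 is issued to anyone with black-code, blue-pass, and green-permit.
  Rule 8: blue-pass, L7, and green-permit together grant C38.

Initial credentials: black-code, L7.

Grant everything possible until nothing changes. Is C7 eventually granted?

No

C7 would need black-code, blue-pass, and green-permit (Rule 7), but green-permit is never granted.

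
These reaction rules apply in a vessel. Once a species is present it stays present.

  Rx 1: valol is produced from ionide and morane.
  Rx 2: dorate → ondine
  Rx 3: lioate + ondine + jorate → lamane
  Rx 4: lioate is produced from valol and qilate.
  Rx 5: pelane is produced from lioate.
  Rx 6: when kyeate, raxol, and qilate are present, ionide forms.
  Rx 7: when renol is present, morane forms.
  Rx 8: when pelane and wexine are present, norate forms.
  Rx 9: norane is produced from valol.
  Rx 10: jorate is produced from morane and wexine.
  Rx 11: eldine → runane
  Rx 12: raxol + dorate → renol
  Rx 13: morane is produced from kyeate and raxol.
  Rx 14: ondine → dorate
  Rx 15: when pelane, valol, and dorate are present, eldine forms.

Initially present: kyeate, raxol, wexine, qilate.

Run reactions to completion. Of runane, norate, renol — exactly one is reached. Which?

kyeate and raxol present → morane forms (Rx 13).
kyeate, raxol, and qilate present → ionide forms (Rx 6).
ionide and morane present → valol forms (Rx 1).
valol and qilate present → lioate forms (Rx 4).
lioate present → pelane forms (Rx 5).
pelane and wexine present → norate forms (Rx 8).
runane would need eldine (Rx 11), but eldine never forms. renol would need raxol and dorate (Rx 12), but dorate never forms.

norate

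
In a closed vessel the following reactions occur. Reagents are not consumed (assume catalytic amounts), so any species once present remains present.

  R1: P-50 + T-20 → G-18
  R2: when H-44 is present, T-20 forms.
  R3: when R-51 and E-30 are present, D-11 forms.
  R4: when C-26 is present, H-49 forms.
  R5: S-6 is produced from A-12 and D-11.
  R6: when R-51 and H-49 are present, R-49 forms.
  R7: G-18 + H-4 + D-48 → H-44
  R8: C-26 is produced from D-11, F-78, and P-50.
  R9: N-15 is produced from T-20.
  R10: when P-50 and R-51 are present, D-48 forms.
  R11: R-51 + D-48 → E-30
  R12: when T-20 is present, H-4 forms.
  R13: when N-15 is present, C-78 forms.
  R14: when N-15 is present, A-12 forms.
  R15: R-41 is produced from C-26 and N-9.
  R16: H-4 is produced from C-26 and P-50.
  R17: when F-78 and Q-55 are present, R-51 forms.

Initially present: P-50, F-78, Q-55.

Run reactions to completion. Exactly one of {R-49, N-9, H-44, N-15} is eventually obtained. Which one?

R-49

F-78 and Q-55 present → R-51 forms (R17).
P-50 and R-51 present → D-48 forms (R10).
R-51 and D-48 present → E-30 forms (R11).
R-51 and E-30 present → D-11 forms (R3).
D-11, F-78, and P-50 present → C-26 forms (R8).
C-26 present → H-49 forms (R4).
R-51 and H-49 present → R-49 forms (R6).
N-15 would need T-20 (R9), but T-20 never forms. H-44 would need G-18, H-4, and D-48 (R7), but G-18 never forms. No rule produces N-9, and it is not given.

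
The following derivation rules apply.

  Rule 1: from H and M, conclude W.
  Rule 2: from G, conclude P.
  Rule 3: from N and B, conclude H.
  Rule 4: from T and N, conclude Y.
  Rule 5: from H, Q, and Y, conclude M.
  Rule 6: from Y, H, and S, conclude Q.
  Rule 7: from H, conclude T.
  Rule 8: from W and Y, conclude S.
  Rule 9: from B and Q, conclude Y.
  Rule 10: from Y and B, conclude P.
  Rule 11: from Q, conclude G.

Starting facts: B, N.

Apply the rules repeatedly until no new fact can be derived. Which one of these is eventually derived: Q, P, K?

P

From N and B, Rule 3 gives H.
From H, Rule 7 gives T.
T and N hold, so Y follows (Rule 4).
Y and B hold, so P follows (Rule 10).
No rule produces K, and it is not given. Q would need Y, H, and S (Rule 6), but S is never established.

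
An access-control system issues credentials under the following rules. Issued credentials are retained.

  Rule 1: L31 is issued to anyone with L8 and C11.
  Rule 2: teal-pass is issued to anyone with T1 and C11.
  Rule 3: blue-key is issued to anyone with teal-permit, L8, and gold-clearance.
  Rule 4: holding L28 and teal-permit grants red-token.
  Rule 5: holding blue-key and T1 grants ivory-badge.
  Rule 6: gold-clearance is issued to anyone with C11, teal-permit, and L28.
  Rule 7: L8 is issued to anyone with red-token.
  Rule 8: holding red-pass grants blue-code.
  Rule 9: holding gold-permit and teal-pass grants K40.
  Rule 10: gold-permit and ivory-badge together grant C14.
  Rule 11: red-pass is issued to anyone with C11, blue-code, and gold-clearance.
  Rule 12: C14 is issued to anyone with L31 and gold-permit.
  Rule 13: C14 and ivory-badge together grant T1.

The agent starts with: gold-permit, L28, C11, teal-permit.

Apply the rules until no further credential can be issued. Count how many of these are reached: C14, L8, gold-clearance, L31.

Holding L28 and teal-permit grants red-token (Rule 4).
Holding C11, teal-permit, and L28 grants gold-clearance (Rule 6).
Holding red-token grants L8 (Rule 7).
Holding L8 and C11 grants L31 (Rule 1).
Holding L31 and gold-permit grants C14 (Rule 12).
C14: reached.
L8: reached.
gold-clearance: reached.
L31: reached.
All 4 are reached.

4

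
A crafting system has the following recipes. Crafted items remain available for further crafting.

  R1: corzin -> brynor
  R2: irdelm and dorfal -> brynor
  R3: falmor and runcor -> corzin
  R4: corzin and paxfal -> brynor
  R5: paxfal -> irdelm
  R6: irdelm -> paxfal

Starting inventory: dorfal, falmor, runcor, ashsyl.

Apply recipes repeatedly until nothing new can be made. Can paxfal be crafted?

No

paxfal would need irdelm (R6), but irdelm is never obtained.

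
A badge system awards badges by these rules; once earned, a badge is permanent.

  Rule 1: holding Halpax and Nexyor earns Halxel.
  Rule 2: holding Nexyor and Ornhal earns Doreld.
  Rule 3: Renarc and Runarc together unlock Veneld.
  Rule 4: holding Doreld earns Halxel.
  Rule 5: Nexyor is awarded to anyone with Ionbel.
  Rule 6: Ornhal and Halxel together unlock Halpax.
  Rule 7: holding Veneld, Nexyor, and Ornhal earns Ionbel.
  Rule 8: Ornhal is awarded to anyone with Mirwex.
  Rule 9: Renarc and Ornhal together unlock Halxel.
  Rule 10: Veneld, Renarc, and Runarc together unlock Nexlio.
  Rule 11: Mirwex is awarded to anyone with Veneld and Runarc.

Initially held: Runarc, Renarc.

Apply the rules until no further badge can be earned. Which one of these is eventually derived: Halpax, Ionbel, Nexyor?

With Renarc and Runarc, Veneld is earned (Rule 3).
With Veneld and Runarc, Mirwex is earned (Rule 11).
With Mirwex, Ornhal is earned (Rule 8).
With Renarc and Ornhal, Halxel is earned (Rule 9).
With Ornhal and Halxel, Halpax is earned (Rule 6).
Nexyor would need Ionbel (Rule 5), but Ionbel is never earned. Ionbel would need Veneld, Nexyor, and Ornhal (Rule 7), but Nexyor is never earned.

Halpax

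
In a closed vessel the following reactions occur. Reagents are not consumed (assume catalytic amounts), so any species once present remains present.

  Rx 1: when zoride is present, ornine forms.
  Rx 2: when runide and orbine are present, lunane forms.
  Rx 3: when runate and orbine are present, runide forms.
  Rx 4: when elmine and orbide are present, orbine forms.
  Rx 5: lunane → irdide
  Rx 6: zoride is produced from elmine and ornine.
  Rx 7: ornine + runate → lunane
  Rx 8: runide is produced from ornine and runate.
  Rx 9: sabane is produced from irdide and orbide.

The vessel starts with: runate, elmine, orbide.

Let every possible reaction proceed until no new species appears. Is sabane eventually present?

Yes

elmine and orbide present → orbine forms (Rx 4).
runate and orbine present → runide forms (Rx 3).
runide and orbine present → lunane forms (Rx 2).
lunane present → irdide forms (Rx 5).
irdide and orbide present → sabane forms (Rx 9).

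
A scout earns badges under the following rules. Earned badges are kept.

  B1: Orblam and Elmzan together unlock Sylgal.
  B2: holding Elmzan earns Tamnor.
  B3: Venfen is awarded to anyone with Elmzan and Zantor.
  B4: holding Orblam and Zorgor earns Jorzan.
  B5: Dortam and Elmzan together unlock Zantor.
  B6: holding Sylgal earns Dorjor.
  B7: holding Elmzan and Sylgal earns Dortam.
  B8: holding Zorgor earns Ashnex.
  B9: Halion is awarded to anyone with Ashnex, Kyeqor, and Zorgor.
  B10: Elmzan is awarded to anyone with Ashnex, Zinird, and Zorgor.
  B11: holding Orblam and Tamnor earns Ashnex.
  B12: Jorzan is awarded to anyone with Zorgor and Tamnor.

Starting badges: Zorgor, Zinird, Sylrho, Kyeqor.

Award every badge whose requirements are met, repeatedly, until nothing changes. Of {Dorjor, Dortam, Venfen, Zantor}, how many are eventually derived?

0

Dorjor would need Sylgal (B6), but Sylgal is never earned.
Dortam would need Elmzan and Sylgal (B7), but Sylgal is never earned.
Venfen would need Elmzan and Zantor (B3), but Zantor is never earned.
Zantor would need Dortam and Elmzan (B5), but Dortam is never earned.
None of the 4 are reached.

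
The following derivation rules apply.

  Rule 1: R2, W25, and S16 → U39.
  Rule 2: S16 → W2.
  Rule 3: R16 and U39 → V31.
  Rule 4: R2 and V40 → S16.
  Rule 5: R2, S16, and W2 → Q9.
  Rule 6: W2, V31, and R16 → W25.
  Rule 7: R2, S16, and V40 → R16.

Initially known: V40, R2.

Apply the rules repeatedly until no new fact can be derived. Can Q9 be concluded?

Yes

From R2 and V40, Rule 4 gives S16.
S16 holds, so W2 follows (Rule 2).
R2, S16, and W2 hold, so Q9 follows (Rule 5).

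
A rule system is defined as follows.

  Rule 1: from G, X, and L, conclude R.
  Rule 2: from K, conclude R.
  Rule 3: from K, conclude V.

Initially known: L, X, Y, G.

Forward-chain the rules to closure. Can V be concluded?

No

V would need K (Rule 3), but K is never established.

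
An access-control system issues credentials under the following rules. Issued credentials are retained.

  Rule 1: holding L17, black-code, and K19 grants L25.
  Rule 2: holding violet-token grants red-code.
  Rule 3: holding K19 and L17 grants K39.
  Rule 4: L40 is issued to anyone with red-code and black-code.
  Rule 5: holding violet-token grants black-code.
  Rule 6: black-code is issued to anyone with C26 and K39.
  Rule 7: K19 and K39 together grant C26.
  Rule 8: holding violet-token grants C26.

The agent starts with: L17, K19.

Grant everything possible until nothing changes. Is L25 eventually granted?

Holding K19 and L17 grants K39 (Rule 3).
Holding K19 and K39 grants C26 (Rule 7).
Holding C26 and K39 grants black-code (Rule 6).
Holding L17, black-code, and K19 grants L25 (Rule 1).

Yes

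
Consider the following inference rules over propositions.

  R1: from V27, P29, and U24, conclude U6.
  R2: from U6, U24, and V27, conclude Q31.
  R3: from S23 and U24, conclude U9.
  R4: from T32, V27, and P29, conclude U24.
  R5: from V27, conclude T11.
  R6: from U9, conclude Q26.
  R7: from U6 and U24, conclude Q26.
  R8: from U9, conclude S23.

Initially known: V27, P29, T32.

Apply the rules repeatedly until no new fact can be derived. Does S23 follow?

No

S23 would need U9 (R8), but U9 is never established.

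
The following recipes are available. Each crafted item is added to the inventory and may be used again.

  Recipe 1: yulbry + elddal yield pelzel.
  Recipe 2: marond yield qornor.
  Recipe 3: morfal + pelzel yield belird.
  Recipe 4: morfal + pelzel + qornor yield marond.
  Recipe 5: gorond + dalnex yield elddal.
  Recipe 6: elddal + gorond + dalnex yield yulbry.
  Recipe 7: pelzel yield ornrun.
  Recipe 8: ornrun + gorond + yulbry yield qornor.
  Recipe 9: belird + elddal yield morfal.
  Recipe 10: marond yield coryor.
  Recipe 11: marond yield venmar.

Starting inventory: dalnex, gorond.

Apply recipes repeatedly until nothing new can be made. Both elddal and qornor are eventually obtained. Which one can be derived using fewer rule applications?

elddal

elddal: Using Recipe 5, gorond and dalnex make elddal. [1 rule application]
qornor: gorond + dalnex → elddal (Recipe 5). Using Recipe 6, elddal, gorond, and dalnex make yulbry. yulbry + elddal → pelzel (Recipe 1). Using Recipe 7, pelzel makes ornrun. Using Recipe 8, ornrun, gorond, and yulbry make qornor. [5 rule applications]
elddal needs fewer.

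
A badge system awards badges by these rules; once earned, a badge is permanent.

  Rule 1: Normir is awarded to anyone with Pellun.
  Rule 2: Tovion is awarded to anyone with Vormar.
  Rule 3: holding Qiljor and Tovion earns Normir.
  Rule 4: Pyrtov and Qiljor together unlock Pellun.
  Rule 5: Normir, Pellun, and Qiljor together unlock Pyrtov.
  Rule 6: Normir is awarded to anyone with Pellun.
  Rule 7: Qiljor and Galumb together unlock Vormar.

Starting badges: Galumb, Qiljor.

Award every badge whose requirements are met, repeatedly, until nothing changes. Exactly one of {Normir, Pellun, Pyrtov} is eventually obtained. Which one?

Normir

With Qiljor and Galumb, Vormar is earned (Rule 7).
With Vormar, Tovion is earned (Rule 2).
With Qiljor and Tovion, Normir is earned (Rule 3).
Pellun would need Pyrtov and Qiljor (Rule 4), but Pyrtov is never earned. Pyrtov would need Normir, Pellun, and Qiljor (Rule 5), but Pellun is never earned.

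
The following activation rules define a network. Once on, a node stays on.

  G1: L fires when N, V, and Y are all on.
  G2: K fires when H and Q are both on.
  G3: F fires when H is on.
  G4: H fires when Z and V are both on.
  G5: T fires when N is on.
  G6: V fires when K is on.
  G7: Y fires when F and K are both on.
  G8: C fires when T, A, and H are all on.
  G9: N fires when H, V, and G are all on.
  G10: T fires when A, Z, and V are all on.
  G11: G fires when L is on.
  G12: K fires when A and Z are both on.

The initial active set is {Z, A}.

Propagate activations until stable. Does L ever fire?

L would need N, V, and Y (G1), but N never turns on.

No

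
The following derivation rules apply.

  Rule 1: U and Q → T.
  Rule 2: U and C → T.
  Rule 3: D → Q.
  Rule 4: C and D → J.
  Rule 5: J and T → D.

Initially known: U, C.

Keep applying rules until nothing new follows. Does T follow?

Yes

From U and C, Rule 2 gives T.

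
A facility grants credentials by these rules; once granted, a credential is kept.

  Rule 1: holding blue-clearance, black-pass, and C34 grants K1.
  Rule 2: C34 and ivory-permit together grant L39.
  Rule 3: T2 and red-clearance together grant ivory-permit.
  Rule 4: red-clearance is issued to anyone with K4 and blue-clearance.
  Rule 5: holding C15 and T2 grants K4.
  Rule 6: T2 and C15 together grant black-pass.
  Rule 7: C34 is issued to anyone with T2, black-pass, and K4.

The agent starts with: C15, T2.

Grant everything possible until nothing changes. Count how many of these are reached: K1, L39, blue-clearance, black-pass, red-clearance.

Holding T2 and C15 grants black-pass (Rule 6).
K1 would need blue-clearance, black-pass, and C34 (Rule 1), but blue-clearance is never granted.
L39 would need C34 and ivory-permit (Rule 2), but ivory-permit is never granted.
No rule produces blue-clearance, and it is not given.
black-pass: reached.
red-clearance would need K4 and blue-clearance (Rule 4), but blue-clearance is never granted.
Reached: black-pass — 1 of the 5.

1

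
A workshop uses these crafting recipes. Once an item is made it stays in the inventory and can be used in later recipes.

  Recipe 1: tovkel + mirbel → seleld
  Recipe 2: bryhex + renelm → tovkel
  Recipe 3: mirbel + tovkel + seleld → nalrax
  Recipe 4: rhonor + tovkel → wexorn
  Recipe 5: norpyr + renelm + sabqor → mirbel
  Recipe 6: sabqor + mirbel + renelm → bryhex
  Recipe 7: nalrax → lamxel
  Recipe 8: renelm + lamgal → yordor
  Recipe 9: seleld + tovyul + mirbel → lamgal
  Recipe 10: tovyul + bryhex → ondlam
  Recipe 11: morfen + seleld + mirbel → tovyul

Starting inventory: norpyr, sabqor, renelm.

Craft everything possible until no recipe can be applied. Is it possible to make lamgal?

No

lamgal would need seleld, tovyul, and mirbel (Recipe 9), but tovyul is never obtained.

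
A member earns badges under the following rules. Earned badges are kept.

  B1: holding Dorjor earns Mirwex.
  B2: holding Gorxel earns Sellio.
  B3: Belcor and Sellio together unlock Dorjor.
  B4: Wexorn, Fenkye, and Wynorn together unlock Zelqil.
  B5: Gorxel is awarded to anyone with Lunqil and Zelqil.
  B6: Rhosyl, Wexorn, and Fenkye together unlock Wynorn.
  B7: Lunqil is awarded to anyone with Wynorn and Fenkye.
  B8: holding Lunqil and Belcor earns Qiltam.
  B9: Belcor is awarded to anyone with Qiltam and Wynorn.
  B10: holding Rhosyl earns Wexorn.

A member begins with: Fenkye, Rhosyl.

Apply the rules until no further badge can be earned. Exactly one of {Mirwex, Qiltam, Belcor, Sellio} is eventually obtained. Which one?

With Rhosyl, Wexorn is earned (B10).
With Rhosyl, Wexorn, and Fenkye, Wynorn is earned (B6).
With Wexorn, Fenkye, and Wynorn, Zelqil is earned (B4).
With Wynorn and Fenkye, Lunqil is earned (B7).
With Lunqil and Zelqil, Gorxel is earned (B5).
With Gorxel, Sellio is earned (B2).
Mirwex would need Dorjor (B1), but Dorjor is never earned. Qiltam would need Lunqil and Belcor (B8), but Belcor is never earned. Belcor would need Qiltam and Wynorn (B9), but Qiltam is never earned.

Sellio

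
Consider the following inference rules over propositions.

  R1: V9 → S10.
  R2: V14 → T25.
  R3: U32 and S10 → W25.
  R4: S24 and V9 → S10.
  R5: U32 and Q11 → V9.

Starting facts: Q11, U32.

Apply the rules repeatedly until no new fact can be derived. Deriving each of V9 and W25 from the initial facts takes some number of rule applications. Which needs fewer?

V9: From U32 and Q11, R5 gives V9. [1 rule application]
W25: From U32 and Q11, R5 gives V9. From V9, R1 gives S10. From U32 and S10, R3 gives W25. [3 rule applications]
V9 needs fewer.

V9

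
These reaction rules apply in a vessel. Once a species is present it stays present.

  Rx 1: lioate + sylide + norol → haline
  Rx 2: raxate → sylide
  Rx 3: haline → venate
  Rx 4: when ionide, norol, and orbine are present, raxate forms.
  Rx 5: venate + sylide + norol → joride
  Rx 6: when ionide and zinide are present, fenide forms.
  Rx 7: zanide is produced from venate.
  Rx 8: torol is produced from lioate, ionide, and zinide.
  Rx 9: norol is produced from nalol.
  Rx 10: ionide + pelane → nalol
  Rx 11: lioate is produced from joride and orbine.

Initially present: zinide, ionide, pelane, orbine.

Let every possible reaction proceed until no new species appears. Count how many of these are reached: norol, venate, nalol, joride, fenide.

ionide and pelane present → nalol forms (Rx 10).
ionide and zinide present → fenide forms (Rx 6).
nalol present → norol forms (Rx 9).
norol: reached.
venate would need haline (Rx 3), but haline never forms.
nalol: reached.
joride would need venate, sylide, and norol (Rx 5), but venate never forms.
fenide: reached.
Reached: norol, nalol, and fenide — 3 of the 5.

3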